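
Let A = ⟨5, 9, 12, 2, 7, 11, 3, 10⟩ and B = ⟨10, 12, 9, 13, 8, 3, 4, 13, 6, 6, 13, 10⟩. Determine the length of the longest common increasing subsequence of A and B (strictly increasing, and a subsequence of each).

2

For each value that appears in both, track the longest common increasing run ending there.
The best achievable length is 2; one witness is 9, 10 (A-positions 2,8, B-positions 3,12).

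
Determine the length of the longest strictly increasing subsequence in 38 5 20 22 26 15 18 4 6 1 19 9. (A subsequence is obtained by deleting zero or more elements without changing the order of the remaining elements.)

4

One longest increasing subsequence is 5, 20, 22, 26 (positions 2,3,4,5), of length 4; no longer one exists.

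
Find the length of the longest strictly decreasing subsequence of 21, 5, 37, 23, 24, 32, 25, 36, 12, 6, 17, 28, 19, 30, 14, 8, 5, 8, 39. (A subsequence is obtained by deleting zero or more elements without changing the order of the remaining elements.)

7

Scanning left to right, the best length ending at each element is: 21→1, 5→2, 37→1, 23→2, 24→2, 32→2, 25→3, 36→2, 12→4, 6→5, 17→4, 28→3, 19→4, 30→3, 14→5, 8→6, 5→7, 8→6, 39→1.
So the longest decreasing subsequence has length 7, e.g. 37, 32, 25, 17, 14, 8, 5.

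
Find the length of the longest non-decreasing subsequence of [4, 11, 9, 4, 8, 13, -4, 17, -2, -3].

5

Scanning left to right, the best length ending at each element is: 4→1, 11→2, 9→2, 4→2, 8→3, 13→4, -4→1, 17→5, -2→2, -3→2.
So the longest non-decreasing subsequence has length 5, e.g. 4, 4, 8, 13, 17.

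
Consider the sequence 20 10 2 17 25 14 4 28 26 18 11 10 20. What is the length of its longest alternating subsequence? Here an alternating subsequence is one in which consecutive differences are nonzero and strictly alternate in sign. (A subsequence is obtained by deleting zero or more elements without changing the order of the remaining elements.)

7

A longest alternating subsequence is 20, 10, 17, 14, 28, 18, 20 (positions 1,2,4,6,8,10,13); its 6 consecutive differences strictly alternate in sign, and length 7 is optimal.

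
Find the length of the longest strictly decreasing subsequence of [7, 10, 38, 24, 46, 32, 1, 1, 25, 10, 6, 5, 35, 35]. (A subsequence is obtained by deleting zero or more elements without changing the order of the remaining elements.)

Scanning left to right, the best length ending at each element is: 7→1, 10→1, 38→1, 24→2, 46→1, 32→2, 1→3, 1→3, 25→3, 10→4, 6→5, 5→6, 35→2, 35→2.
So the longest decreasing subsequence has length 6, e.g. 38, 32, 25, 10, 6, 5.

6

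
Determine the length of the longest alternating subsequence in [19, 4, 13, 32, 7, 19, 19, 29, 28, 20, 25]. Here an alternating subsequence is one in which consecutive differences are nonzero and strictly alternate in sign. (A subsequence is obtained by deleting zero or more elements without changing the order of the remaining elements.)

A longest alternating subsequence is 19, 4, 13, 7, 29, 20, 25 (positions 1,2,3,5,8,10,11); its 6 consecutive differences strictly alternate in sign, and length 7 is optimal.

7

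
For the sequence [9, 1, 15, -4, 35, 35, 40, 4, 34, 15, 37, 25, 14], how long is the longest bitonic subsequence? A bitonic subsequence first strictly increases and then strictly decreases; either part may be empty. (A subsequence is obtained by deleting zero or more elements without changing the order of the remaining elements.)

Let inc[i] be the LIS ending at i and dec[i] the longest strictly decreasing subsequence starting at i. inc = [1, 1, 2, 1, 3, 3, 4, 2, 3, 3, 4, 4, 3], dec = [3, 2, 2, 1, 4, 4, 4, 1, 3, 2, 3, 2, 1].
max_i inc[i]+dec[i]−1 = 7, with one witness 9, 15, 35, 40, 37, 25, 14.

7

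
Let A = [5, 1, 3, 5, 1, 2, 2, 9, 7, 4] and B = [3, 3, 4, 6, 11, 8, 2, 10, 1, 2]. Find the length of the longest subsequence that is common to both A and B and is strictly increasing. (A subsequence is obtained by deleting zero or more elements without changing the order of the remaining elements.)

A longest common strictly increasing subsequence is 3, 4 (length 2); it appears in order in both A and B, and no longer such subsequence exists.

2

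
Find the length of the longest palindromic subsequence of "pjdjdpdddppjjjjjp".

One longest palindromic subsequence is pjjpdddpjjp (positions 1,2,4,6,7,8,9,11,15,16,17); it reads the same forward and backward, and the interval DP gives dp[1][17] = 11.

11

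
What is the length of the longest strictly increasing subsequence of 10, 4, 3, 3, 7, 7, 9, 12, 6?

4

Let dp[i] be the longest increasing subsequence ending at position i. Then dp = [1, 1, 1, 1, 2, 2, 3, 4, 2].
The maximum is 4; one witness is 4, 7, 9, 12 at positions 2,5,7,8.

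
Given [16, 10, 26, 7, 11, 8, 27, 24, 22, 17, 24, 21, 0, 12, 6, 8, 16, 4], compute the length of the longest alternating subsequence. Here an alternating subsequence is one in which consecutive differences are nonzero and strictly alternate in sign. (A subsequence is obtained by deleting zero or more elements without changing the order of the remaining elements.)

Track the best alternating length ending on an up-step vs a down-step at each position: up/down = 1/1, 1/2, 3/1, 1/4, 5/4, 5/6, 7/1, 7/8, 7/8, 7/8, 9/8, 9/10, 1/10, 11/10, 11/12, 13/12, 13/10, 11/14.
The maximum over both is 14; one such subsequence is 16, 10, 26, 7, 11, 8, 27, 22, 24, 0, 12, 6, 8, 4.

14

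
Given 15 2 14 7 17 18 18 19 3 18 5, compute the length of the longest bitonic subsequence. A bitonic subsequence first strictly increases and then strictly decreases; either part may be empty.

7

Let inc[i] be the LIS ending at i and dec[i] the longest strictly decreasing subsequence starting at i. inc = [1, 1, 2, 2, 3, 4, 4, 5, 2, 4, 3], dec = [4, 1, 3, 2, 2, 2, 2, 3, 1, 2, 1].
max_i inc[i]+dec[i]−1 = 7, with one witness 2, 14, 17, 18, 19, 18, 5.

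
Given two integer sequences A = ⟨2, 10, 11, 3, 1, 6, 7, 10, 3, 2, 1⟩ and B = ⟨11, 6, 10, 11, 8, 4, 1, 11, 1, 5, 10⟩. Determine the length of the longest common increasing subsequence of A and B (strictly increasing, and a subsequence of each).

A longest common strictly increasing subsequence is 6, 10 (length 2); it appears in order in both A and B, and no longer such subsequence exists.

2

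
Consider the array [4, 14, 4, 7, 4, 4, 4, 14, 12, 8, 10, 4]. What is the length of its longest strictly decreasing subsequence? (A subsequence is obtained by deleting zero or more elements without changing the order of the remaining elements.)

Scanning left to right, the best length ending at each element is: 4→1, 14→1, 4→2, 7→2, 4→3, 4→3, 4→3, 14→1, 12→2, 8→3, 10→3, 4→4.
So the longest decreasing subsequence has length 4, e.g. 14, 12, 8, 4.

4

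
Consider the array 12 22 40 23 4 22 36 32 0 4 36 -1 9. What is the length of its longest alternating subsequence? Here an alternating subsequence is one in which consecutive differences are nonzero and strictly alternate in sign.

8

Track the best alternating length ending on an up-step vs a down-step at each position: up/down = 1/1, 2/1, 2/1, 2/3, 1/3, 4/3, 4/3, 4/5, 1/5, 6/5, 6/3, 1/7, 8/7.
The maximum over both is 8; one such subsequence is 12, 22, 4, 22, 0, 4, -1, 9.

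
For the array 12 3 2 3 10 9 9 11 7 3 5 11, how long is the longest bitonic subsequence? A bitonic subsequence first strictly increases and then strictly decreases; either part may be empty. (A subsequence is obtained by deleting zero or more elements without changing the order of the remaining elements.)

One longest bitonic subsequence is 2, 3, 10, 9, 7, 5 (positions 3,4,5,7,9,11): it rises to 10 then falls. Length 6 is optimal.

6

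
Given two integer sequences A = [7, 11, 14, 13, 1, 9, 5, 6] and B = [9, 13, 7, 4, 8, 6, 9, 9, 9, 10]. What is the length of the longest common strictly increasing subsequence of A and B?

For each value that appears in both, track the longest common increasing run ending there.
The best achievable length is 2; one witness is 7, 9 (A-positions 1,6, B-positions 3,7).

2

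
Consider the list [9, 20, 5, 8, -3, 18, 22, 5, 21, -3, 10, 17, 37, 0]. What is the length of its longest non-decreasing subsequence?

Let dp[i] be the longest non-decreasing subsequence ending at position i. Then dp = [1, 2, 1, 2, 1, 3, 4, 2, 4, 2, 3, 4, 5, 3].
The maximum is 5; one witness is 5, 8, 18, 22, 37 at positions 3,4,6,7,13.

5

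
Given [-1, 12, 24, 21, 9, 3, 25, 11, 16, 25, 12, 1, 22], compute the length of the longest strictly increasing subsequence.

5

One longest increasing subsequence is -1, 9, 11, 16, 25 (positions 1,5,8,9,10), of length 5; no longer one exists.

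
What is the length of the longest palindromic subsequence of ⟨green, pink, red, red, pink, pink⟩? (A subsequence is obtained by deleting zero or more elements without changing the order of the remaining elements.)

Using dp[i][j] = 2 + dp[i+1][j−1] if the ends match, else max(dp[i+1][j], dp[i][j−1]):
dp[1][6] = 4. A witness is pink red red pink at positions 2,3,4,6.

4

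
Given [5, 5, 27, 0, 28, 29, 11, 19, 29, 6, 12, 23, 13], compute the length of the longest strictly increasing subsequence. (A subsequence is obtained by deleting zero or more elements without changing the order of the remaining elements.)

Let dp[i] be the longest increasing subsequence ending at position i. Then dp = [1, 1, 2, 1, 3, 4, 2, 3, 4, 2, 3, 4, 4].
The maximum is 4; one witness is 5, 27, 28, 29 at positions 1,3,5,6.

4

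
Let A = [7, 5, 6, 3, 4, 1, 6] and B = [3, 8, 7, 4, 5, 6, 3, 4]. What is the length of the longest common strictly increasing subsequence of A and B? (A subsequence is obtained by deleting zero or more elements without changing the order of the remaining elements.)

3

A longest common strictly increasing subsequence is 3, 4, 6 (length 3); it appears in order in both A and B, and no longer such subsequence exists.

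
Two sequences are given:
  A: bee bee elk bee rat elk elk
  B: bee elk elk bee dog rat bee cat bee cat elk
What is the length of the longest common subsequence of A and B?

A longest common subsequence is bee, elk, bee, rat, elk (length 5); the LCS DP confirms no longer common subsequence exists.

5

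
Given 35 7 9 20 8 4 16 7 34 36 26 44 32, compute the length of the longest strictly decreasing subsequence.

Let dp[i] be the longest decreasing subsequence ending at position i. Then dp = [1, 2, 2, 2, 3, 4, 3, 4, 2, 1, 3, 1, 3].
The maximum is 4; one witness is 35, 9, 8, 4 at positions 1,3,5,6.

4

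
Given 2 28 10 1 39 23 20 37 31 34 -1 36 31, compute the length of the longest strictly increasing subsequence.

6

One longest increasing subsequence is 2, 10, 23, 31, 34, 36 (positions 1,3,6,9,10,12), of length 6; no longer one exists.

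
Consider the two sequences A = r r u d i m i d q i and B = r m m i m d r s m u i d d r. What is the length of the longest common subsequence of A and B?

5

A longest common subsequence is rrudd (length 5); the LCS DP confirms no longer common subsequence exists.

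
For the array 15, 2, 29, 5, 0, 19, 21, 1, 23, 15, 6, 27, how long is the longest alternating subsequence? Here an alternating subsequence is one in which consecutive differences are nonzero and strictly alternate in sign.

Track the best alternating length ending on an up-step vs a down-step at each position: up/down = 1/1, 1/2, 3/1, 3/4, 1/4, 5/4, 5/4, 5/6, 7/4, 7/8, 7/8, 9/4.
The maximum over both is 9; one such subsequence is 15, 2, 29, 5, 19, 1, 23, 15, 27.

9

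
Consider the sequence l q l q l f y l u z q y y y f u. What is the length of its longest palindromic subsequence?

6

Using dp[i][j] = 2 + dp[i+1][j−1] if the ends match, else max(dp[i+1][j], dp[i][j−1]):
dp[1][16] = 6. A witness is fyyyyf at positions 6,7,12,13,14,15.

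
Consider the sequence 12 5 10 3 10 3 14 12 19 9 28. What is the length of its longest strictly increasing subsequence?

5

Let dp[i] be the longest increasing subsequence ending at position i. Then dp = [1, 1, 2, 1, 2, 1, 3, 3, 4, 2, 5].
The maximum is 5; one witness is 5, 10, 14, 19, 28 at positions 2,3,7,9,11.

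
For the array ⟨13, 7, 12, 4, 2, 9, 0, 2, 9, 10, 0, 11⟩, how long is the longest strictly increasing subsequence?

Scanning left to right, the best length ending at each element is: 13→1, 7→1, 12→2, 4→1, 2→1, 9→2, 0→1, 2→2, 9→3, 10→4, 0→1, 11→5.
So the longest increasing subsequence has length 5, e.g. 0, 2, 9, 10, 11.

5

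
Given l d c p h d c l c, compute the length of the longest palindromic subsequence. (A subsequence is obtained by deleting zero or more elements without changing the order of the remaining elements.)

One longest palindromic subsequence is lcdcl (positions 1,3,6,7,8); it reads the same forward and backward, and the interval DP gives dp[1][9] = 5.

5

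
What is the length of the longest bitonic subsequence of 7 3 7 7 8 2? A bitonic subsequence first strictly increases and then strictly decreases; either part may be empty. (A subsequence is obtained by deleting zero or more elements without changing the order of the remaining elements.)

4

One longest bitonic subsequence is 3, 7, 8, 2 (positions 2,3,5,6): it rises to 8 then falls. Length 4 is optimal.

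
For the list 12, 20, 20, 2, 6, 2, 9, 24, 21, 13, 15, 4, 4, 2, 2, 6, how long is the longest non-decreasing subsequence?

Let dp[i] be the longest non-decreasing subsequence ending at position i. Then dp = [1, 2, 3, 1, 2, 2, 3, 4, 4, 4, 5, 3, 4, 3, 4, 5].
The maximum is 5; one witness is 2, 6, 9, 13, 15 at positions 4,5,7,10,11.

5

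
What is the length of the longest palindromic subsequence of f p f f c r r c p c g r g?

One longest palindromic subsequence is pcrrcp (positions 2,5,6,7,8,9); it reads the same forward and backward, and the interval DP gives dp[1][13] = 6.

6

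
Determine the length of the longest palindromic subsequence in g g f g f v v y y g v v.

One longest palindromic subsequence is vvyyvv (positions 6,7,8,9,11,12); it reads the same forward and backward, and the interval DP gives dp[1][12] = 6.

6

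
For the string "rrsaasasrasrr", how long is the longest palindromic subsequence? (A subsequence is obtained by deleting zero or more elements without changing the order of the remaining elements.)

11

Using dp[i][j] = 2 + dp[i+1][j−1] if the ends match, else max(dp[i+1][j], dp[i][j−1]):
dp[1][13] = 11. A witness is rrsasasasrr at positions 1,2,3,4,6,7,8,10,11,12,13.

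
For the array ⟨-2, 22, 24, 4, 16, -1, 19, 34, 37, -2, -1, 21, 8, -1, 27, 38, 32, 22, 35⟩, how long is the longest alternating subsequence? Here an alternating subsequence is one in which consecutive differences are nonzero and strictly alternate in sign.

Track the best alternating length ending on an up-step vs a down-step at each position: up/down = 1/1, 2/1, 2/1, 2/3, 4/3, 2/5, 6/3, 6/1, 6/1, 1/7, 8/7, 8/7, 8/9, 8/9, 10/7, 10/1, 10/11, 10/11, 12/11.
The maximum over both is 12; one such subsequence is -2, 22, 4, 16, -1, 19, -2, 21, 8, 38, 32, 35.

12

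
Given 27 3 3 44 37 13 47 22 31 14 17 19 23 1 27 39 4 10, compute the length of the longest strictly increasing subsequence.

8

One longest increasing subsequence is 3, 13, 14, 17, 19, 23, 27, 39 (positions 2,6,10,11,12,13,15,16), of length 8; no longer one exists.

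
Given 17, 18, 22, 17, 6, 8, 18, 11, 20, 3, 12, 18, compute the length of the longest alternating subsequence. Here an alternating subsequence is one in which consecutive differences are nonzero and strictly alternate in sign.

8

Track the best alternating length ending on an up-step vs a down-step at each position: up/down = 1/1, 2/1, 2/1, 1/3, 1/3, 4/3, 4/3, 4/5, 6/3, 1/7, 8/7, 8/7.
The maximum over both is 8; one such subsequence is 17, 18, 17, 18, 11, 20, 3, 12.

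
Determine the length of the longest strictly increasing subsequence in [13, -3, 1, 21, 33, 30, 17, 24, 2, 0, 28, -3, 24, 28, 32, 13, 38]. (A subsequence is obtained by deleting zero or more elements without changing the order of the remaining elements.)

7

One longest increasing subsequence is -3, 1, 21, 24, 28, 32, 38 (positions 2,3,4,8,11,15,17), of length 7; no longer one exists.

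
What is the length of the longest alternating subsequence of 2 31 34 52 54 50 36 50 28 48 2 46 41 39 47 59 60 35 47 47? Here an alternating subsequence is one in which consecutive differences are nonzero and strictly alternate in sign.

12

Track the best alternating length ending on an up-step vs a down-step at each position: up/down = 1/1, 2/1, 2/1, 2/1, 2/1, 2/3, 2/3, 4/3, 2/5, 6/5, 1/7, 8/7, 8/9, 8/9, 10/7, 10/1, 10/1, 8/11, 12/11, 12/11.
The maximum over both is 12; one such subsequence is 2, 52, 36, 50, 28, 48, 2, 46, 41, 47, 35, 47.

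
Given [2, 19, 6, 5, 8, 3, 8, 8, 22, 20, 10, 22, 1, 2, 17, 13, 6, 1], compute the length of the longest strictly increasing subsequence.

Scanning left to right, the best length ending at each element is: 2→1, 19→2, 6→2, 5→2, 8→3, 3→2, 8→3, 8→3, 22→4, 20→4, 10→4, 22→5, 1→1, 2→2, 17→5, 13→5, 6→3, 1→1.
So the longest increasing subsequence has length 5, e.g. 2, 6, 8, 20, 22.

5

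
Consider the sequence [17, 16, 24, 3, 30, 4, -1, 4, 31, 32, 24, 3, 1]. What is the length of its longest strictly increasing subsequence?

Let dp[i] be the longest increasing subsequence ending at position i. Then dp = [1, 1, 2, 1, 3, 2, 1, 2, 4, 5, 3, 2, 2].
The maximum is 5; one witness is 17, 24, 30, 31, 32 at positions 1,3,5,9,10.

5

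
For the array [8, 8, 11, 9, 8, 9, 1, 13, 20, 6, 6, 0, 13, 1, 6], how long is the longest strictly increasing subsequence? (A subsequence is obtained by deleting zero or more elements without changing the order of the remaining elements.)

Let dp[i] be the longest increasing subsequence ending at position i. Then dp = [1, 1, 2, 2, 1, 2, 1, 3, 4, 2, 2, 1, 3, 2, 3].
The maximum is 4; one witness is 8, 11, 13, 20 at positions 1,3,8,9.

4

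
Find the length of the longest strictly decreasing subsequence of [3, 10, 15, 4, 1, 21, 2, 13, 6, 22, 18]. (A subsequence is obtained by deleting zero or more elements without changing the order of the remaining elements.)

3

One longest decreasing subsequence is 10, 4, 1 (positions 2,4,5), of length 3; no longer one exists.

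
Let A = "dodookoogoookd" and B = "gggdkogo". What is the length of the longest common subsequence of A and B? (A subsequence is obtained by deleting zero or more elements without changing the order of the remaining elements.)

5

A longest common subsequence is dkogo (length 5); the LCS DP confirms no longer common subsequence exists.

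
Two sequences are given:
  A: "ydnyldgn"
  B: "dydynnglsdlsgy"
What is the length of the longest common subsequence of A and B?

6

A longest common subsequence is ydnldg (length 6); the LCS DP confirms no longer common subsequence exists.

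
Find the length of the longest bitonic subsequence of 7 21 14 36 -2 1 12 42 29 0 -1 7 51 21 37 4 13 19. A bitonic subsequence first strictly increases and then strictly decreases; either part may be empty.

7

One longest bitonic subsequence is 7, 21, 36, 42, 29, 21, 19 (positions 1,2,4,8,9,14,18): it rises to 42 then falls. Length 7 is optimal.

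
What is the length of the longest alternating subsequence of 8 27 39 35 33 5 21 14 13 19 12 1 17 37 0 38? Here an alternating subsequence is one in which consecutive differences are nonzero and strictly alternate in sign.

10

A longest alternating subsequence is 8, 27, 5, 21, 14, 19, 12, 17, 0, 38 (positions 1,2,6,7,8,10,11,13,15,16); its 9 consecutive differences strictly alternate in sign, and length 10 is optimal.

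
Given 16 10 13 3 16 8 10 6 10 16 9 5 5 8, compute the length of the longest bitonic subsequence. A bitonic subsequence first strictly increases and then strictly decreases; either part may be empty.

6

One longest bitonic subsequence is 10, 13, 16, 10, 9, 8 (positions 2,3,5,9,11,14): it rises to 16 then falls. Length 6 is optimal.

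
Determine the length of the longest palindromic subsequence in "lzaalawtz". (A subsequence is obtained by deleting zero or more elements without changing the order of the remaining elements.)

5

Using dp[i][j] = 2 + dp[i+1][j−1] if the ends match, else max(dp[i+1][j], dp[i][j−1]):
dp[1][9] = 5. A witness is zalaz at positions 2,4,5,6,9.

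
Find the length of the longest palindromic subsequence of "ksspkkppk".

6

Using dp[i][j] = 2 + dp[i+1][j−1] if the ends match, else max(dp[i+1][j], dp[i][j−1]):
dp[1][9] = 6. A witness is kpkkpk at positions 1,4,5,6,8,9.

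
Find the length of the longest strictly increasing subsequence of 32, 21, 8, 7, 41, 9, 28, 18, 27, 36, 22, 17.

One longest increasing subsequence is 8, 9, 18, 27, 36 (positions 3,6,8,9,10), of length 5; no longer one exists.

5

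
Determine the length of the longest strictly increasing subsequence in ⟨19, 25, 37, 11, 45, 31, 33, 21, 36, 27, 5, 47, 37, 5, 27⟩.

6

One longest increasing subsequence is 19, 25, 31, 33, 36, 47 (positions 1,2,6,7,9,12), of length 6; no longer one exists.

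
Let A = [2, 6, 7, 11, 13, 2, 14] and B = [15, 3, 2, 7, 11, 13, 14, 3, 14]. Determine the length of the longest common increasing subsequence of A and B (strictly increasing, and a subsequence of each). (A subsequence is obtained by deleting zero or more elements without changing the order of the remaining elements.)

A longest common strictly increasing subsequence is 2, 7, 11, 13, 14 (length 5); it appears in order in both A and B, and no longer such subsequence exists.

5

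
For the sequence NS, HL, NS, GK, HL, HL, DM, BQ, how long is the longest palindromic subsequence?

3

One longest palindromic subsequence is HL HL HL (positions 2,5,6); it reads the same forward and backward, and the interval DP gives dp[1][8] = 3.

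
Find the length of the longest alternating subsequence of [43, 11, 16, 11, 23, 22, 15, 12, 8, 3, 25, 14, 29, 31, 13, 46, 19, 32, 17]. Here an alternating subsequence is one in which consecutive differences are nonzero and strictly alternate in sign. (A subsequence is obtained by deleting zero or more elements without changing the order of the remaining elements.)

14

A longest alternating subsequence is 43, 11, 16, 11, 23, 22, 25, 14, 29, 13, 46, 19, 32, 17 (positions 1,2,3,4,5,6,11,12,13,15,16,17,18,19); its 13 consecutive differences strictly alternate in sign, and length 14 is optimal.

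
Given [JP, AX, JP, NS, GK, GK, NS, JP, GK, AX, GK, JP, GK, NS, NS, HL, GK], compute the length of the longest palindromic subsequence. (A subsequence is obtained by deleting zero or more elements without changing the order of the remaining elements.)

10

One longest palindromic subsequence is JP AX JP NS GK GK NS JP AX JP (positions 1,2,3,4,5,6,7,8,10,12); it reads the same forward and backward, and the interval DP gives dp[1][17] = 10.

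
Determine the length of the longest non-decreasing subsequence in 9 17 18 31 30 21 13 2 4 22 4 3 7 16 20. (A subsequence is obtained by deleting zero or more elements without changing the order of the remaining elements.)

6

One longest non-decreasing subsequence is 2, 4, 4, 7, 16, 20 (positions 8,9,11,13,14,15), of length 6; no longer one exists.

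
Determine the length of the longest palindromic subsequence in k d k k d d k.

6

Using dp[i][j] = 2 + dp[i+1][j−1] if the ends match, else max(dp[i+1][j], dp[i][j−1]):
dp[1][7] = 6. A witness is kdkkdk at positions 1,2,3,4,6,7.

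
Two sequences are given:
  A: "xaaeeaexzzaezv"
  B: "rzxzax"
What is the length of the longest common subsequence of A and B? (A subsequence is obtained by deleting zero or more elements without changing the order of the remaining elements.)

3

Backtracking the LCS table gives one alignment: x (A1,B3) → a (A6,B5) → x (A8,B6).
So the longest common subsequence has length 3.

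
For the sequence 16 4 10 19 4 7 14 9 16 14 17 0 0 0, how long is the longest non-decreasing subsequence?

Let dp[i] be the longest non-decreasing subsequence ending at position i. Then dp = [1, 1, 2, 3, 2, 3, 4, 4, 5, 5, 6, 1, 2, 3].
The maximum is 6; one witness is 4, 4, 7, 14, 16, 17 at positions 2,5,6,7,9,11.

6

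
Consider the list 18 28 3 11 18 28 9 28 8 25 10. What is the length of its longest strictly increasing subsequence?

Scanning left to right, the best length ending at each element is: 18→1, 28→2, 3→1, 11→2, 18→3, 28→4, 9→2, 28→4, 8→2, 25→4, 10→3.
So the longest increasing subsequence has length 4, e.g. 3, 11, 18, 28.

4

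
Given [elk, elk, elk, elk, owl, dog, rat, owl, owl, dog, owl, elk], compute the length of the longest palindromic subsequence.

One longest palindromic subsequence is elk owl dog owl owl dog owl elk (positions 1,5,6,8,9,10,11,12); it reads the same forward and backward, and the interval DP gives dp[1][12] = 8.

8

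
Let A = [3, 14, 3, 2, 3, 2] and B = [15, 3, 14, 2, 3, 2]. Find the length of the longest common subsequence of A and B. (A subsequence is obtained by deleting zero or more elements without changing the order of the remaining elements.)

Backtracking the LCS table gives one alignment: 3 (A1,B2) → 14 (A2,B3) → 2 (A4,B4) → 3 (A5,B5) → 2 (A6,B6).
So the longest common subsequence has length 5.

5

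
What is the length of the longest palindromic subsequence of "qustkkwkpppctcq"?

Using dp[i][j] = 2 + dp[i+1][j−1] if the ends match, else max(dp[i+1][j], dp[i][j−1]):
dp[1][15] = 7. A witness is qtppptq at positions 1,4,9,10,11,13,15.

7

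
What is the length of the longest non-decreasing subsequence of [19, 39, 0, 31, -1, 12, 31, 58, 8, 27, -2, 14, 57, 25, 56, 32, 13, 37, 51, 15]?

7

One longest non-decreasing subsequence is 0, 12, 14, 25, 32, 37, 51 (positions 3,6,12,14,16,18,19), of length 7; no longer one exists.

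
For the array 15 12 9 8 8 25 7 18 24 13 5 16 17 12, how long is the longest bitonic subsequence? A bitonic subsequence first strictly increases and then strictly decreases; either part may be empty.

One longest bitonic subsequence is 15, 12, 9, 8, 7, 5 (positions 1,2,3,5,7,11): it rises to 15 then falls. Length 6 is optimal.

6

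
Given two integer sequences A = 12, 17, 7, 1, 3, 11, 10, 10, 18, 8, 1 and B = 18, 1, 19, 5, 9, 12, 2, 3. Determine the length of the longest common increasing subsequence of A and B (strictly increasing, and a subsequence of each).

A longest common strictly increasing subsequence is 1, 3 (length 2); it appears in order in both A and B, and no longer such subsequence exists.

2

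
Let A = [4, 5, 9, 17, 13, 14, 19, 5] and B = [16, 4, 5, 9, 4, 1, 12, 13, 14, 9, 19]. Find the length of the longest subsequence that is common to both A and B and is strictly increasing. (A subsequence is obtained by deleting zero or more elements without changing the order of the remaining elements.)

6

For each value that appears in both, track the longest common increasing run ending there.
The best achievable length is 6; one witness is 4, 5, 9, 13, 14, 19 (A-positions 1,2,3,5,6,7, B-positions 2,3,4,8,9,11).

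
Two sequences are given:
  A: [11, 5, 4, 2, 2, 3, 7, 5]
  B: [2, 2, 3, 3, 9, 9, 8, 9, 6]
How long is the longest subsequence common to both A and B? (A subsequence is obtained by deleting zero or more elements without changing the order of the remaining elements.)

Backtracking the LCS table gives one alignment: 2 (A4,B1) → 2 (A5,B2) → 3 (A6,B4).
So the longest common subsequence has length 3.

3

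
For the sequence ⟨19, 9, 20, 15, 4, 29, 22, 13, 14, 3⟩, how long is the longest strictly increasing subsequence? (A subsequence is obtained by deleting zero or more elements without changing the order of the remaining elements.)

Let dp[i] be the longest increasing subsequence ending at position i. Then dp = [1, 1, 2, 2, 1, 3, 3, 2, 3, 1].
The maximum is 3; one witness is 19, 20, 29 at positions 1,3,6.

3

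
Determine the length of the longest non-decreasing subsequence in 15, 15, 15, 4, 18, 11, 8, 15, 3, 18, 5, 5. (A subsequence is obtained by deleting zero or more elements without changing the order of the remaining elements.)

5

Let dp[i] be the longest non-decreasing subsequence ending at position i. Then dp = [1, 2, 3, 1, 4, 2, 2, 4, 1, 5, 2, 3].
The maximum is 5; one witness is 15, 15, 15, 18, 18 at positions 1,2,3,5,10.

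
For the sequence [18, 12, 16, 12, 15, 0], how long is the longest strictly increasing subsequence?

2

One longest increasing subsequence is 12, 16 (positions 2,3), of length 2; no longer one exists.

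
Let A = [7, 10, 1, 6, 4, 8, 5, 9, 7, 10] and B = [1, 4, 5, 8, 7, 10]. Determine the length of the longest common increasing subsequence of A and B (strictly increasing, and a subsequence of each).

5

For each value that appears in both, track the longest common increasing run ending there.
The best achievable length is 5; one witness is 1, 4, 5, 7, 10 (A-positions 3,5,7,9,10, B-positions 1,2,3,5,6).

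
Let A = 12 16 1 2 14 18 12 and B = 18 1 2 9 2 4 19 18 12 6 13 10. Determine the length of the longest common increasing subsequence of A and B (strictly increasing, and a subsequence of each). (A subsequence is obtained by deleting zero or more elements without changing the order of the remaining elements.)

For each value that appears in both, track the longest common increasing run ending there.
The best achievable length is 3; one witness is 1, 2, 18 (A-positions 3,4,6, B-positions 2,3,8).

3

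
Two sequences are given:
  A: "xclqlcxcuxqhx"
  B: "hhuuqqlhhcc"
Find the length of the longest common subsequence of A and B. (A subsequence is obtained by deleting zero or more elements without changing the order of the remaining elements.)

A longest common subsequence is qlcc (length 4); the LCS DP confirms no longer common subsequence exists.

4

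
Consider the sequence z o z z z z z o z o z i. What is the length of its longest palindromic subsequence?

One longest palindromic subsequence is zozzzzzzoz (positions 1,2,3,4,5,6,7,9,10,11); it reads the same forward and backward, and the interval DP gives dp[1][12] = 10.

10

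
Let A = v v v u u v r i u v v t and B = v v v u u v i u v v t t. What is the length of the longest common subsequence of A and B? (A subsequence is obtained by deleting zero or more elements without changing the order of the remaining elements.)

11

Backtracking the LCS table gives one alignment: v (A1,B1) → v (A2,B2) → v (A3,B3) → u (A4,B4) → u (A5,B5) → v (A6,B6) → i (A8,B7) → u (A9,B8) → v (A10,B9) → v (A11,B10) → t (A12,B12).
So the longest common subsequence has length 11.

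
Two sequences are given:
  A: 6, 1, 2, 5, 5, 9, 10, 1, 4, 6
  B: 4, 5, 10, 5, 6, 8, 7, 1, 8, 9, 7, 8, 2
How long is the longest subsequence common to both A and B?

3

Backtracking the LCS table gives one alignment: 6 (A1,B5) → 1 (A2,B8) → 2 (A3,B13).
So the longest common subsequence has length 3.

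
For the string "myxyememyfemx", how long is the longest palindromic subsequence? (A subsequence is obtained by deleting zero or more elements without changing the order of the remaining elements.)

7

One longest palindromic subsequence is xmefemx (positions 3,6,7,10,11,12,13); it reads the same forward and backward, and the interval DP gives dp[1][13] = 7.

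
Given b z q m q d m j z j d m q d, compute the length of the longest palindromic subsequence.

9

One longest palindromic subsequence is qmdjzjdmq (positions 3,4,6,8,9,10,11,12,13); it reads the same forward and backward, and the interval DP gives dp[1][14] = 9.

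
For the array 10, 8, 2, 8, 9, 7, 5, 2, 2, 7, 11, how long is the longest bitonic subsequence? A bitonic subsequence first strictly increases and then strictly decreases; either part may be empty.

6

Let inc[i] be the LIS ending at i and dec[i] the longest strictly decreasing subsequence starting at i. inc = [1, 1, 1, 2, 3, 2, 2, 1, 1, 3, 4], dec = [5, 4, 1, 4, 4, 3, 2, 1, 1, 1, 1].
max_i inc[i]+dec[i]−1 = 6, with one witness 2, 8, 9, 7, 5, 2.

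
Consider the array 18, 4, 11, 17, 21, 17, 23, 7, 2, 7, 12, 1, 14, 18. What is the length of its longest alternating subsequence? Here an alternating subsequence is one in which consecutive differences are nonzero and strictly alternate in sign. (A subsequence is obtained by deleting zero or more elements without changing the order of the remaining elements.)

A longest alternating subsequence is 18, 4, 21, 17, 23, 2, 7, 1, 14 (positions 1,2,5,6,7,9,10,12,13); its 8 consecutive differences strictly alternate in sign, and length 9 is optimal.

9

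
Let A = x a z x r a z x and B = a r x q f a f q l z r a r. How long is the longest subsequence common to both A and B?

5

Backtracking the LCS table gives one alignment: x (A1,B3) → a (A2,B6) → z (A3,B10) → r (A5,B11) → a (A6,B12).
So the longest common subsequence has length 5.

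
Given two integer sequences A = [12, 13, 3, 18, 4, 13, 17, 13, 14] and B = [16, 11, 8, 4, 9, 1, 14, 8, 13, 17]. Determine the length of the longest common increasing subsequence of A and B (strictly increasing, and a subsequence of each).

3

For each value that appears in both, track the longest common increasing run ending there.
The best achievable length is 3; one witness is 4, 13, 17 (A-positions 5,6,7, B-positions 4,9,10).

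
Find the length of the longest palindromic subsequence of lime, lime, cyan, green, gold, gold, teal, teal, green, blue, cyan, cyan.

6

Using dp[i][j] = 2 + dp[i+1][j−1] if the ends match, else max(dp[i+1][j], dp[i][j−1]):
dp[1][12] = 6. A witness is cyan green teal teal green cyan at positions 3,4,7,8,9,12.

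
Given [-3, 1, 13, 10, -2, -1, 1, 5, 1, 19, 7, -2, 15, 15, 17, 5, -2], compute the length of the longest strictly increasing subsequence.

8

Let dp[i] be the longest increasing subsequence ending at position i. Then dp = [1, 2, 3, 3, 2, 3, 4, 5, 4, 6, 6, 2, 7, 7, 8, 5, 2].
The maximum is 8; one witness is -3, -2, -1, 1, 5, 7, 15, 17 at positions 1,5,6,7,8,11,13,15.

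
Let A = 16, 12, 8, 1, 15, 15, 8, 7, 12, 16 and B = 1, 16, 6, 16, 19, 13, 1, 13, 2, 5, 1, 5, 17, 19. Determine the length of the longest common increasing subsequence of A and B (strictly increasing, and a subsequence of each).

2

For each value that appears in both, track the longest common increasing run ending there.
The best achievable length is 2; one witness is 1, 16 (A-positions 4,10, B-positions 1,2).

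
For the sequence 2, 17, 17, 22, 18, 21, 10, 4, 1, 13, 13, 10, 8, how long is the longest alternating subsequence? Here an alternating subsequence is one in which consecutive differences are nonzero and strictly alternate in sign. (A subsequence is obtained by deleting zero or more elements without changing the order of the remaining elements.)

7

Track the best alternating length ending on an up-step vs a down-step at each position: up/down = 1/1, 2/1, 2/1, 2/1, 2/3, 4/3, 2/5, 2/5, 1/5, 6/5, 6/5, 6/7, 6/7.
The maximum over both is 7; one such subsequence is 2, 22, 18, 21, 10, 13, 10.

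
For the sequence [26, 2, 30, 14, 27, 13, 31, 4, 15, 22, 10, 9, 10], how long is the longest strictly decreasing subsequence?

Scanning left to right, the best length ending at each element is: 26→1, 2→2, 30→1, 14→2, 27→2, 13→3, 31→1, 4→4, 15→3, 22→3, 10→4, 9→5, 10→4.
So the longest decreasing subsequence has length 5, e.g. 26, 14, 13, 10, 9.

5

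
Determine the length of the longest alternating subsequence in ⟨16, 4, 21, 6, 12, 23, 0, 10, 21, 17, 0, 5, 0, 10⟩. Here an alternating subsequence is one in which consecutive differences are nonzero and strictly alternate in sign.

Track the best alternating length ending on an up-step vs a down-step at each position: up/down = 1/1, 1/2, 3/1, 3/4, 5/4, 5/1, 1/6, 7/6, 7/6, 7/8, 1/8, 9/8, 1/10, 11/8.
The maximum over both is 11; one such subsequence is 16, 4, 21, 6, 12, 0, 10, 0, 5, 0, 10.

11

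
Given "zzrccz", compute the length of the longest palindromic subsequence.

Using dp[i][j] = 2 + dp[i+1][j−1] if the ends match, else max(dp[i+1][j], dp[i][j−1]):
dp[1][6] = 4. A witness is zccz at positions 1,4,5,6.

4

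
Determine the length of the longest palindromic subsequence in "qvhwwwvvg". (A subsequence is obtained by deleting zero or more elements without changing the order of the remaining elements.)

5

Using dp[i][j] = 2 + dp[i+1][j−1] if the ends match, else max(dp[i+1][j], dp[i][j−1]):
dp[1][9] = 5. A witness is vwwwv at positions 2,4,5,6,8.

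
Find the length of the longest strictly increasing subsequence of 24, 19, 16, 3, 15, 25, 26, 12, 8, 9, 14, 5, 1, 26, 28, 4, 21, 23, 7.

One longest increasing subsequence is 3, 8, 9, 14, 26, 28 (positions 4,9,10,11,14,15), of length 6; no longer one exists.

6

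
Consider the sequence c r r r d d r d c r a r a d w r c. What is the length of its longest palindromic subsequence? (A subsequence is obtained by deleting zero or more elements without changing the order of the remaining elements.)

11

One longest palindromic subsequence is crrrdrdrrrc (positions 1,2,3,4,6,7,8,10,12,16,17); it reads the same forward and backward, and the interval DP gives dp[1][17] = 11.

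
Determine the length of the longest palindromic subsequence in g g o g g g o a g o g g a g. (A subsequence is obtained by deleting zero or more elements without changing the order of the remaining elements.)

10

One longest palindromic subsequence is ggoggggogg (positions 1,2,3,4,5,6,9,10,12,14); it reads the same forward and backward, and the interval DP gives dp[1][14] = 10.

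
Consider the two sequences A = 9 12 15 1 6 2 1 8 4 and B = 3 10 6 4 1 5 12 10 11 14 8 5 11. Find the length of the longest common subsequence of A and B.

A longest common subsequence is 6, 1, 8 (length 3); the LCS DP confirms no longer common subsequence exists.

3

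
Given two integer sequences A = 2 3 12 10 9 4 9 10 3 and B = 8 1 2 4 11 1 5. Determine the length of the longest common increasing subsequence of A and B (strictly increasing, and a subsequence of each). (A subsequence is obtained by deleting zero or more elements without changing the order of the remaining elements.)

A longest common strictly increasing subsequence is 2, 4 (length 2); it appears in order in both A and B, and no longer such subsequence exists.

2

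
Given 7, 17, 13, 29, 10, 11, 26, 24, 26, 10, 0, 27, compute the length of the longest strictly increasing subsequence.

6

Let dp[i] be the longest increasing subsequence ending at position i. Then dp = [1, 2, 2, 3, 2, 3, 4, 4, 5, 2, 1, 6].
The maximum is 6; one witness is 7, 10, 11, 24, 26, 27 at positions 1,5,6,8,9,12.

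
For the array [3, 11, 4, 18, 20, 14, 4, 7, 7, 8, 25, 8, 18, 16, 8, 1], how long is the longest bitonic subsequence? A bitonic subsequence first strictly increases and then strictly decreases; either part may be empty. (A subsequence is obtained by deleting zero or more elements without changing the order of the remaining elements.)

One longest bitonic subsequence is 3, 11, 18, 20, 25, 18, 16, 8, 1 (positions 1,2,4,5,11,13,14,15,16): it rises to 25 then falls. Length 9 is optimal.

9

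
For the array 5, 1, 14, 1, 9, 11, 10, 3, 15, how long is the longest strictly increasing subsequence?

4

Scanning left to right, the best length ending at each element is: 5→1, 1→1, 14→2, 1→1, 9→2, 11→3, 10→3, 3→2, 15→4.
So the longest increasing subsequence has length 4, e.g. 5, 9, 11, 15.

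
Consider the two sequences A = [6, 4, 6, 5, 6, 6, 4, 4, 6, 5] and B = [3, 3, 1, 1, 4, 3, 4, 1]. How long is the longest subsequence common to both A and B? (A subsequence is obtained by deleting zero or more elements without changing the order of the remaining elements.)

2

A longest common subsequence is 4, 4 (length 2); the LCS DP confirms no longer common subsequence exists.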